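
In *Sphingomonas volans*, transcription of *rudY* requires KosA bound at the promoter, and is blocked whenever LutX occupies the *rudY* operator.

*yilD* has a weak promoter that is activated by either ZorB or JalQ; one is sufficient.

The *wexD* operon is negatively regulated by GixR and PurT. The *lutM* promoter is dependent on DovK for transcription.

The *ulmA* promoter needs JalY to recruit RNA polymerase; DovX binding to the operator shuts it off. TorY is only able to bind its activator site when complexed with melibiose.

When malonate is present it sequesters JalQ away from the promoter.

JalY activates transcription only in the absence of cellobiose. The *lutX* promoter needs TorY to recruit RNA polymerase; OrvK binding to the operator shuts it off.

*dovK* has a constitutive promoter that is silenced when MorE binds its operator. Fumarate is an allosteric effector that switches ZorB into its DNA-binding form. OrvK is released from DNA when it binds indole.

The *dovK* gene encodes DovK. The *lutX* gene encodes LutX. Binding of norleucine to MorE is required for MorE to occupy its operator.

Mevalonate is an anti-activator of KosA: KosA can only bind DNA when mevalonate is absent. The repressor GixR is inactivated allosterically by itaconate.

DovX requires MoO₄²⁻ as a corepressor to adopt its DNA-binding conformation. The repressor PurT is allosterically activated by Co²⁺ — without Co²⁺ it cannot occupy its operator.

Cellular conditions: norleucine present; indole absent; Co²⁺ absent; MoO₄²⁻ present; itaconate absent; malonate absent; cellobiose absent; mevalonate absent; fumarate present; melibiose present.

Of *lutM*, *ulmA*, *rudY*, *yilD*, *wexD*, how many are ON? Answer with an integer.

Norleucine is present, so MorE is active.
With repressor MorE bound, *dovK* is not transcribed.
So DovK is not produced.
Required activator DovK is absent, so *lutM* is not transcribed.
→ *lutM* is OFF.
MoO₄²⁻ is present, so DovX is active.
Cellobiose is absent, so JalY is active.
With repressor DovX bound, *ulmA* is not transcribed.
→ *ulmA* is OFF.
Mevalonate is absent, so KosA is active.
Indole is absent, so OrvK is active.
Melibiose is present, so TorY is active.
With repressor OrvK bound, *lutX* is not transcribed.
So LutX is not produced.
No repressor is bound and KosA is active, so *rudY* is transcribed.
→ *rudY* is ON.
Fumarate is present, so ZorB is active.
Malonate is absent, so JalQ is active.
Activator ZorB is present, so *yilD* is transcribed.
→ *yilD* is ON.
Itaconate is absent, so GixR is active.
Co²⁺ is absent, so PurT is inactive.
With repressor GixR bound, *wexD* is not transcribed.
→ *wexD* is OFF.
2 of the 5 genes are transcribed.

2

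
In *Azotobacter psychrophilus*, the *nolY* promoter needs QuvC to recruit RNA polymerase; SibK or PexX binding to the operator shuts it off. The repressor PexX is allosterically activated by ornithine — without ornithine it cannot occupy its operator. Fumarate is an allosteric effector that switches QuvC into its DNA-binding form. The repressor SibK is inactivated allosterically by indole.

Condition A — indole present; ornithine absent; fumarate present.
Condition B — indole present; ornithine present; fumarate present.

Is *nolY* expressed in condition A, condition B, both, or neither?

Condition A:
Indole is present, so SibK is inactive.
Ornithine is absent, so PexX is inactive.
Fumarate is present, so QuvC is active.
No repressor is bound and QuvC is active, so *nolY* is transcribed.
→ *nolY* is ON in A.
Condition B:
Indole is present, so SibK is inactive.
Ornithine is present, so PexX is active.
Fumarate is present, so QuvC is active.
With repressor PexX bound, *nolY* is not transcribed.
→ *nolY* is OFF in B.

A only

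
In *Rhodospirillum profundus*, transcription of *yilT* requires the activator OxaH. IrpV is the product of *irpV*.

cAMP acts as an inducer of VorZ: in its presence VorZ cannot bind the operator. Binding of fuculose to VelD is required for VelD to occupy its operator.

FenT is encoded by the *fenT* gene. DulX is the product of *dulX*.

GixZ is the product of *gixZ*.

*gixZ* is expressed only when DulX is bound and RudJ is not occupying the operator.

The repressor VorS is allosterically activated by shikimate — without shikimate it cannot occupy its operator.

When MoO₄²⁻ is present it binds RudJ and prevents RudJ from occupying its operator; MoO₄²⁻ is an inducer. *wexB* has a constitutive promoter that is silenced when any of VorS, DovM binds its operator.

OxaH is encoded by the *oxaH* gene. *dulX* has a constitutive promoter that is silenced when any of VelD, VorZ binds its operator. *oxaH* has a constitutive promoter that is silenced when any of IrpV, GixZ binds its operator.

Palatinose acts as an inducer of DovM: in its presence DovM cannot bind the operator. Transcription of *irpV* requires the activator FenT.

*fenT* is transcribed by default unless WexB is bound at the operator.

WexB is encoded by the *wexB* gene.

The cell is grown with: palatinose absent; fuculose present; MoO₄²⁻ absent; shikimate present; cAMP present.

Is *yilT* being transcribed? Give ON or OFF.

OFF

Shikimate is present, so VorS is active.
Palatinose is absent, so DovM is active.
With repressor VorS bound, *wexB* is not transcribed.
So WexB is not produced.
With no repressor bound, *fenT* is transcribed.
So FenT is produced and active.
No repressor is bound and FenT is active, so *irpV* is transcribed.
So IrpV is produced and active.
Fuculose is present, so VelD is active.
cAMP is present, so VorZ is inactive.
With repressor VelD bound, *dulX* is not transcribed.
So DulX is not produced.
MoO₄²⁻ is absent, so RudJ is active.
With repressor RudJ bound, *gixZ* is not transcribed.
So GixZ is not produced.
With repressor IrpV bound, *oxaH* is not transcribed.
So OxaH is not produced.
Required activator OxaH is absent, so *yilT* is not transcribed.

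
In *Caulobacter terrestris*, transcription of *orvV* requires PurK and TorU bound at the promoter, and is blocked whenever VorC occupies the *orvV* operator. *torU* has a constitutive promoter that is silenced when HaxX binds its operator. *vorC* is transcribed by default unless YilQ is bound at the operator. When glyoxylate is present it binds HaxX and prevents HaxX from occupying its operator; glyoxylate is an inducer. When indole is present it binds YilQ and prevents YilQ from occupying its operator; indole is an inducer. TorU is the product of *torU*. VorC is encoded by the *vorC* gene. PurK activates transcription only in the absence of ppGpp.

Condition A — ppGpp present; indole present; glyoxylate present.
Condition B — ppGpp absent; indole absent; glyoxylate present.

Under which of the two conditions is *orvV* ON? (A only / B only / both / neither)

B only

Condition A:
ppGpp is present, so PurK is inactive.
Indole is present, so YilQ is inactive.
With no repressor bound, *vorC* is transcribed.
So VorC is produced and active.
Glyoxylate is present, so HaxX is inactive.
With no repressor bound, *torU* is transcribed.
So TorU is produced and active.
With repressor VorC bound, *orvV* is not transcribed.
→ *orvV* is OFF in A.
Condition B:
ppGpp is absent, so PurK is active.
Indole is absent, so YilQ is active.
With repressor YilQ bound, *vorC* is not transcribed.
So VorC is not produced.
Glyoxylate is present, so HaxX is inactive.
With no repressor bound, *torU* is transcribed.
So TorU is produced and active.
No repressor is bound and PurK and TorU are active, so *orvV* is transcribed.
→ *orvV* is ON in B.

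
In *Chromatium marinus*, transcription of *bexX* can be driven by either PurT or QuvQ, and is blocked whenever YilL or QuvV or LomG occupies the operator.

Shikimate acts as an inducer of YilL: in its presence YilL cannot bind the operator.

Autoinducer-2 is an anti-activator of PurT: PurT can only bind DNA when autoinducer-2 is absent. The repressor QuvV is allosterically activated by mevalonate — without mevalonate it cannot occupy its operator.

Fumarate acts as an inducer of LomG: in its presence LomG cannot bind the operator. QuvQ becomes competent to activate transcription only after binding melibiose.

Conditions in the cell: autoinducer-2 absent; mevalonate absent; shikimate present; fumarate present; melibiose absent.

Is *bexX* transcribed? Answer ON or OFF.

Shikimate is present, so YilL is inactive.
Mevalonate is absent, so QuvV is inactive.
Fumarate is present, so LomG is inactive.
Autoinducer-2 is absent, so PurT is active.
Melibiose is absent, so QuvQ is inactive.
Activator PurT is present, so *bexX* is transcribed.

ON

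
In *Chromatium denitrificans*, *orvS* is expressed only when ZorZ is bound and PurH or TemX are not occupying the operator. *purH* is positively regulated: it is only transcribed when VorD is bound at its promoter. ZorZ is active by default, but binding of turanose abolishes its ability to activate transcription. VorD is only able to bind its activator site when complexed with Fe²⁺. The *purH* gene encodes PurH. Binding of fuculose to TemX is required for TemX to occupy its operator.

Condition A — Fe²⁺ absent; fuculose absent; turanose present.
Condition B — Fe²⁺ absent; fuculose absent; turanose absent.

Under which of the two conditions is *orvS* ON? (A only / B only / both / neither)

Condition A:
Fe²⁺ is absent, so VorD is inactive.
Required activator VorD is absent, so *purH* is not transcribed.
So PurH is not produced.
Fuculose is absent, so TemX is inactive.
Turanose is present, so ZorZ is inactive.
Required activator ZorZ is absent, so *orvS* is not transcribed.
→ *orvS* is OFF in A.
Condition B:
Fe²⁺ is absent, so VorD is inactive.
Required activator VorD is absent, so *purH* is not transcribed.
So PurH is not produced.
Fuculose is absent, so TemX is inactive.
Turanose is absent, so ZorZ is active.
No repressor is bound and ZorZ is active, so *orvS* is transcribed.
→ *orvS* is ON in B.

B only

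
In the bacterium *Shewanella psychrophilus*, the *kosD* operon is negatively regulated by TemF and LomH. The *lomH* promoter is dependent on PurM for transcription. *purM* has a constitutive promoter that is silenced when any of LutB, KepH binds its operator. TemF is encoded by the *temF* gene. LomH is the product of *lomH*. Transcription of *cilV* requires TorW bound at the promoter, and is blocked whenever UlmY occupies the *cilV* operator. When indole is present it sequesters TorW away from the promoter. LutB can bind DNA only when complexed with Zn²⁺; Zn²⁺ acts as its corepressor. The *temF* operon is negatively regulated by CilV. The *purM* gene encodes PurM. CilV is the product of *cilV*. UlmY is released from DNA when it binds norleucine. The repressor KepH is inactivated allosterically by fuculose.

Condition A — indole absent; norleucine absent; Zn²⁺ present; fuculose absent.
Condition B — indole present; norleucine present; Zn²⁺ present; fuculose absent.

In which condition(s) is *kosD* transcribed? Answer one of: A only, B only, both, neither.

Condition A:
Indole is absent, so TorW is active.
Norleucine is absent, so UlmY is active.
With repressor UlmY bound, *cilV* is not transcribed.
So CilV is not produced.
With no repressor bound, *temF* is transcribed.
So TemF is produced and active.
Zn²⁺ is present, so LutB is active.
Fuculose is absent, so KepH is active.
With repressor LutB bound, *purM* is not transcribed.
So PurM is not produced.
Required activator PurM is absent, so *lomH* is not transcribed.
So LomH is not produced.
With repressor TemF bound, *kosD* is not transcribed.
→ *kosD* is OFF in A.
Condition B:
Indole is present, so TorW is inactive.
Norleucine is present, so UlmY is inactive.
Required activator TorW is absent, so *cilV* is not transcribed.
So CilV is not produced.
With no repressor bound, *temF* is transcribed.
So TemF is produced and active.
Zn²⁺ is present, so LutB is active.
Fuculose is absent, so KepH is active.
With repressor LutB bound, *purM* is not transcribed.
So PurM is not produced.
Required activator PurM is absent, so *lomH* is not transcribed.
So LomH is not produced.
With repressor TemF bound, *kosD* is not transcribed.
→ *kosD* is OFF in B.

neither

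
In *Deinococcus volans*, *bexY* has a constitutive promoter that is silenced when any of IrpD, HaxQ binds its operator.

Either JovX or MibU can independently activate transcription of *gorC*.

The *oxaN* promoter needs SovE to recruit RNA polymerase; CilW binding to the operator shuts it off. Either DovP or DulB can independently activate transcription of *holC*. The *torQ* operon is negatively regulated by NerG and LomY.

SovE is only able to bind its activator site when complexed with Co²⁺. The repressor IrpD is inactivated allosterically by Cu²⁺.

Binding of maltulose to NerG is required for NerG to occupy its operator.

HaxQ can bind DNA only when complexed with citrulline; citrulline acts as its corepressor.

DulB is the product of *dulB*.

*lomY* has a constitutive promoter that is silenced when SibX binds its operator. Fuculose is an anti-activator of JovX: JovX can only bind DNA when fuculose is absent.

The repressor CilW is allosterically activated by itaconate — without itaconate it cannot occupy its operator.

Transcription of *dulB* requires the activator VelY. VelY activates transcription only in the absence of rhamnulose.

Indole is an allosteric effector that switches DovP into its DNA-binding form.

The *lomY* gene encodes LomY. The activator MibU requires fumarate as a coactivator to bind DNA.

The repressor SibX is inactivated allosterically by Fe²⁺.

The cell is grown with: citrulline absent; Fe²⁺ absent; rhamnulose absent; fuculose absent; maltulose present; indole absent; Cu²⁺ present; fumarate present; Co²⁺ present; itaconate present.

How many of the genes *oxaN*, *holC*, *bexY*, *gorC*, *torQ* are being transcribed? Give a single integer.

Co²⁺ is present, so SovE is active.
Itaconate is present, so CilW is active.
With repressor CilW bound, *oxaN* is not transcribed.
→ *oxaN* is OFF.
Indole is absent, so DovP is inactive.
Rhamnulose is absent, so VelY is active.
No repressor is bound and VelY is active, so *dulB* is transcribed.
So DulB is produced and active.
Activator DulB is present, so *holC* is transcribed.
→ *holC* is ON.
Cu²⁺ is present, so IrpD is inactive.
Citrulline is absent, so HaxQ is inactive.
With no repressor bound, *bexY* is transcribed.
→ *bexY* is ON.
Fuculose is absent, so JovX is active.
Fumarate is present, so MibU is active.
Activator JovX is present, so *gorC* is transcribed.
→ *gorC* is ON.
Maltulose is present, so NerG is active.
Fe²⁺ is absent, so SibX is active.
With repressor SibX bound, *lomY* is not transcribed.
So LomY is not produced.
With repressor NerG bound, *torQ* is not transcribed.
→ *torQ* is OFF.
3 of the 5 genes are transcribed.

3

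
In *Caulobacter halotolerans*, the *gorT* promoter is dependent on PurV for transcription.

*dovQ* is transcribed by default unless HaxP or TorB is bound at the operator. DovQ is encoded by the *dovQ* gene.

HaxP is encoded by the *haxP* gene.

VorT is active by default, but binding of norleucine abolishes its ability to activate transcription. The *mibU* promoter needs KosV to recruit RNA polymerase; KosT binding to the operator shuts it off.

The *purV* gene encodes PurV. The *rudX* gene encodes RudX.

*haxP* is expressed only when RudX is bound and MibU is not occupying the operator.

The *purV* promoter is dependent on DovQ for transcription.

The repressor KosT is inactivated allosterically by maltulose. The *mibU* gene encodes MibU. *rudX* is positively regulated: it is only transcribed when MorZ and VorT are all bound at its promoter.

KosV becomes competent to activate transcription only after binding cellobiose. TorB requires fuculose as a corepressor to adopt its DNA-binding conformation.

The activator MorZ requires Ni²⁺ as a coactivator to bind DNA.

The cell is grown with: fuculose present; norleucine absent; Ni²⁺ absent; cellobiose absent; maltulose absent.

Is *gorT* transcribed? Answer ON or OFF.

OFF

Cellobiose is absent, so KosV is inactive.
Maltulose is absent, so KosT is active.
With repressor KosT bound, *mibU* is not transcribed.
So MibU is not produced.
Ni²⁺ is absent, so MorZ is inactive.
Norleucine is absent, so VorT is active.
Required activator MorZ is absent, so *rudX* is not transcribed.
So RudX is not produced.
Required activator RudX is absent, so *haxP* is not transcribed.
So HaxP is not produced.
Fuculose is present, so TorB is active.
With repressor TorB bound, *dovQ* is not transcribed.
So DovQ is not produced.
Required activator DovQ is absent, so *purV* is not transcribed.
So PurV is not produced.
Required activator PurV is absent, so *gorT* is not transcribed.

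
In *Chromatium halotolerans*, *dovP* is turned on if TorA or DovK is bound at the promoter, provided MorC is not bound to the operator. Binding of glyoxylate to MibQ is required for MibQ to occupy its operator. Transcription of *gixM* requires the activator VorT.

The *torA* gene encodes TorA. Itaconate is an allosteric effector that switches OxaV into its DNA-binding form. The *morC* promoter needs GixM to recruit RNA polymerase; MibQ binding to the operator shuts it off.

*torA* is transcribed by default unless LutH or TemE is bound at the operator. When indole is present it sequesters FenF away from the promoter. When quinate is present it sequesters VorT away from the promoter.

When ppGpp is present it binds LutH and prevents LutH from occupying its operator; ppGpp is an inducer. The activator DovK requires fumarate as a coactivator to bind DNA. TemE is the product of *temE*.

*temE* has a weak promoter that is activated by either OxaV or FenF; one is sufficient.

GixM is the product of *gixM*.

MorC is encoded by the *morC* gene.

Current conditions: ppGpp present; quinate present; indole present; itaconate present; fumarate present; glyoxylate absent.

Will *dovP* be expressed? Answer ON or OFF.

ppGpp is present, so LutH is inactive.
Itaconate is present, so OxaV is active.
Indole is present, so FenF is inactive.
Activator OxaV is present, so *temE* is transcribed.
So TemE is produced and active.
With repressor TemE bound, *torA* is not transcribed.
So TorA is not produced.
Fumarate is present, so DovK is active.
Glyoxylate is absent, so MibQ is inactive.
Quinate is present, so VorT is inactive.
Required activator VorT is absent, so *gixM* is not transcribed.
So GixM is not produced.
Required activator GixM is absent, so *morC* is not transcribed.
So MorC is not produced.
Activator DovK is present, so *dovP* is transcribed.

ON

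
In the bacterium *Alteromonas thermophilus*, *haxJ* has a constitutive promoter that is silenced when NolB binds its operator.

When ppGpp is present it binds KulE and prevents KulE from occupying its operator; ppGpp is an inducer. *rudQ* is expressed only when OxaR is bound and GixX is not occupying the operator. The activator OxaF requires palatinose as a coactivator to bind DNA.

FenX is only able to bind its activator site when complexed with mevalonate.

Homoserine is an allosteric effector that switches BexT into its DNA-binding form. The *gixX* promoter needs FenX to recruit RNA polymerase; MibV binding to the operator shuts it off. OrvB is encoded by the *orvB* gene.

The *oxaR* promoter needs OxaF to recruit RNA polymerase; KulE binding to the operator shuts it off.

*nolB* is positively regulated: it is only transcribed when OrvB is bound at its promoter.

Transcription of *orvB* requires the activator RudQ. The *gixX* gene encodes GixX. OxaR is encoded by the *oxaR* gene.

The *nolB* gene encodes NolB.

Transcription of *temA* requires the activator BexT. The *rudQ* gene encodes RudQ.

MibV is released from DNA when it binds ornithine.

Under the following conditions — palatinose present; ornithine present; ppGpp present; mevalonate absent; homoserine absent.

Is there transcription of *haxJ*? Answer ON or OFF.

Ornithine is present, so MibV is inactive.
Mevalonate is absent, so FenX is inactive.
Required activator FenX is absent, so *gixX* is not transcribed.
So GixX is not produced.
Palatinose is present, so OxaF is active.
ppGpp is present, so KulE is inactive.
No repressor is bound and OxaF is active, so *oxaR* is transcribed.
So OxaR is produced and active.
No repressor is bound and OxaR is active, so *rudQ* is transcribed.
So RudQ is produced and active.
No repressor is bound and RudQ is active, so *orvB* is transcribed.
So OrvB is produced and active.
No repressor is bound and OrvB is active, so *nolB* is transcribed.
So NolB is produced and active.
With repressor NolB bound, *haxJ* is not transcribed.

OFF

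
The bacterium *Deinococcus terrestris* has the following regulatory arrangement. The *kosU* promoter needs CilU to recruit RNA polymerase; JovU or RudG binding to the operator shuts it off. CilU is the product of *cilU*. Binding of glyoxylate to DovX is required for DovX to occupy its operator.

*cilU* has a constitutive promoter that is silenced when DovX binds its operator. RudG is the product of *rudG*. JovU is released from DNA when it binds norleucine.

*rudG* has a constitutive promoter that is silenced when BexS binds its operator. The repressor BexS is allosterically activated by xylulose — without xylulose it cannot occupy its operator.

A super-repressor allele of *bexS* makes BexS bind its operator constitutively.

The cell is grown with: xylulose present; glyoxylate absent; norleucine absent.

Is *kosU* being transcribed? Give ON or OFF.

Glyoxylate is absent, so DovX is inactive.
With no repressor bound, *cilU* is transcribed.
So CilU is produced and active.
Norleucine is absent, so JovU is active.
BexS is constitutively active in this strain.
With repressor BexS bound, *rudG* is not transcribed.
So RudG is not produced.
With repressor JovU bound, *kosU* is not transcribed.

OFF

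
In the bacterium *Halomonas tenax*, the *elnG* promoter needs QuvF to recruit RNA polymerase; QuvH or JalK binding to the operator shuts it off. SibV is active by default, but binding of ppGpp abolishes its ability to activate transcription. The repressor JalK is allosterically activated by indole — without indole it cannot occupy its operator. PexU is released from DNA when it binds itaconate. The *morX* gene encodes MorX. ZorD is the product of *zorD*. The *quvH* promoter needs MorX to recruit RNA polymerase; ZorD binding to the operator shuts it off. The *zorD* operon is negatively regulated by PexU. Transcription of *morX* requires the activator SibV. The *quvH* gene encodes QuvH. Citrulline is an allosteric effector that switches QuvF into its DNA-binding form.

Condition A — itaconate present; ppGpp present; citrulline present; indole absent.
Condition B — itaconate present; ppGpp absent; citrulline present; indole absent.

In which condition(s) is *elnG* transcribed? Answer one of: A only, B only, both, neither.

Condition A:
Itaconate is present, so PexU is inactive.
With no repressor bound, *zorD* is transcribed.
So ZorD is produced and active.
ppGpp is present, so SibV is inactive.
Required activator SibV is absent, so *morX* is not transcribed.
So MorX is not produced.
With repressor ZorD bound, *quvH* is not transcribed.
So QuvH is not produced.
Citrulline is present, so QuvF is active.
Indole is absent, so JalK is inactive.
No repressor is bound and QuvF is active, so *elnG* is transcribed.
→ *elnG* is ON in A.
Condition B:
Itaconate is present, so PexU is inactive.
With no repressor bound, *zorD* is transcribed.
So ZorD is produced and active.
ppGpp is absent, so SibV is active.
No repressor is bound and SibV is active, so *morX* is transcribed.
So MorX is produced and active.
With repressor ZorD bound, *quvH* is not transcribed.
So QuvH is not produced.
Citrulline is present, so QuvF is active.
Indole is absent, so JalK is inactive.
No repressor is bound and QuvF is active, so *elnG* is transcribed.
→ *elnG* is ON in B.

both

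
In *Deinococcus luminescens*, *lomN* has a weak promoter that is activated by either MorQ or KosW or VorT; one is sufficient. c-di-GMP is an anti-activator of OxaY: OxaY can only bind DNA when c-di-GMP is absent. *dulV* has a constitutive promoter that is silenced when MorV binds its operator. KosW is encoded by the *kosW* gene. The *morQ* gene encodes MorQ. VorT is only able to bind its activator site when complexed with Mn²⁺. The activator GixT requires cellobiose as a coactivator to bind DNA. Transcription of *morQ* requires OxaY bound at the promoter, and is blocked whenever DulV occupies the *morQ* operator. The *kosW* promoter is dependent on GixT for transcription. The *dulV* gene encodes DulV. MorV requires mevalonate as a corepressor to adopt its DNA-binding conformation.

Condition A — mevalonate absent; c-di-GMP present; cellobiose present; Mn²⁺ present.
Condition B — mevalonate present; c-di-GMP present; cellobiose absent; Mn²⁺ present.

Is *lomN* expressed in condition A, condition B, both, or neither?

Condition A:
Mevalonate is absent, so MorV is inactive.
With no repressor bound, *dulV* is transcribed.
So DulV is produced and active.
c-di-GMP is present, so OxaY is inactive.
With repressor DulV bound, *morQ* is not transcribed.
So MorQ is not produced.
Cellobiose is present, so GixT is active.
No repressor is bound and GixT is active, so *kosW* is transcribed.
So KosW is produced and active.
Mn²⁺ is present, so VorT is active.
Activator KosW is present, so *lomN* is transcribed.
→ *lomN* is ON in A.
Condition B:
Mevalonate is present, so MorV is active.
With repressor MorV bound, *dulV* is not transcribed.
So DulV is not produced.
c-di-GMP is present, so OxaY is inactive.
Required activator OxaY is absent, so *morQ* is not transcribed.
So MorQ is not produced.
Cellobiose is absent, so GixT is inactive.
Required activator GixT is absent, so *kosW* is not transcribed.
So KosW is not produced.
Mn²⁺ is present, so VorT is active.
Activator VorT is present, so *lomN* is transcribed.
→ *lomN* is ON in B.

both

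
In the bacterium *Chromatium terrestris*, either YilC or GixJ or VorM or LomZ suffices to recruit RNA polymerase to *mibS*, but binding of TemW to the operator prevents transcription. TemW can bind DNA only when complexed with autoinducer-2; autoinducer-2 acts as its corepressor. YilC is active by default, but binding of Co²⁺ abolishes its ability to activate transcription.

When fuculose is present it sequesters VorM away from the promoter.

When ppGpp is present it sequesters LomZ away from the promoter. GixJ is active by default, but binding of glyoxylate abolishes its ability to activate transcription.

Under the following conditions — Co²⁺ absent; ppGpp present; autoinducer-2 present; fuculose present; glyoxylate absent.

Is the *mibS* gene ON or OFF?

Co²⁺ is absent, so YilC is active.
Glyoxylate is absent, so GixJ is active.
Autoinducer-2 is present, so TemW is active.
Fuculose is present, so VorM is inactive.
ppGpp is present, so LomZ is inactive.
With repressor TemW bound, *mibS* is not transcribed.

OFF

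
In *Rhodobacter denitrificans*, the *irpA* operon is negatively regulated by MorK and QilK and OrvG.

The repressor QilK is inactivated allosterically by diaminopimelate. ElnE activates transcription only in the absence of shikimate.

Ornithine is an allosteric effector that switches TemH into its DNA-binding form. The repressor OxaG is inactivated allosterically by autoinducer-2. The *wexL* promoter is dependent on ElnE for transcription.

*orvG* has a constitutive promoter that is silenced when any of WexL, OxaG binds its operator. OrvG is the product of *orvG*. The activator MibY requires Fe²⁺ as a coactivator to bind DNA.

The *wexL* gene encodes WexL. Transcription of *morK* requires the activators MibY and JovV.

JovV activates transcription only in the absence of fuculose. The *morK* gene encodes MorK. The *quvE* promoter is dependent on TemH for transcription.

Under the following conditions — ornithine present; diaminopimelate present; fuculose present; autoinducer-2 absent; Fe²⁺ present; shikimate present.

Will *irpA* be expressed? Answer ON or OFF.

Fe²⁺ is present, so MibY is active.
Fuculose is present, so JovV is inactive.
Required activator JovV is absent, so *morK* is not transcribed.
So MorK is not produced.
Diaminopimelate is present, so QilK is inactive.
Shikimate is present, so ElnE is inactive.
Required activator ElnE is absent, so *wexL* is not transcribed.
So WexL is not produced.
Autoinducer-2 is absent, so OxaG is active.
With repressor OxaG bound, *orvG* is not transcribed.
So OrvG is not produced.
With no repressor bound, *irpA* is transcribed.

ON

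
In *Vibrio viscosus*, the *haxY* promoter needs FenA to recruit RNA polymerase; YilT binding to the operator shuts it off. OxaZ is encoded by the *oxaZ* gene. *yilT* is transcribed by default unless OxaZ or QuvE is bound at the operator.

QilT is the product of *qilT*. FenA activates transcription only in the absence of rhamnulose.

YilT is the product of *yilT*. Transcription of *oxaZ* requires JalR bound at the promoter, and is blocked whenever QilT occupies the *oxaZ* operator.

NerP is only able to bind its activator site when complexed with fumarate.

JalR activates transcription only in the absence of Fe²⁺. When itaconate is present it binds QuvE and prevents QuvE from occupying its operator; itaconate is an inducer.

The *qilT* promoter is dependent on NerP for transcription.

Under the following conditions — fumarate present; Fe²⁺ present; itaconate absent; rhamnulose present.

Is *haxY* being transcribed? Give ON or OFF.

OFF

Fumarate is present, so NerP is active.
No repressor is bound and NerP is active, so *qilT* is transcribed.
So QilT is produced and active.
Fe²⁺ is present, so JalR is inactive.
With repressor QilT bound, *oxaZ* is not transcribed.
So OxaZ is not produced.
Itaconate is absent, so QuvE is active.
With repressor QuvE bound, *yilT* is not transcribed.
So YilT is not produced.
Rhamnulose is present, so FenA is inactive.
Required activator FenA is absent, so *haxY* is not transcribed.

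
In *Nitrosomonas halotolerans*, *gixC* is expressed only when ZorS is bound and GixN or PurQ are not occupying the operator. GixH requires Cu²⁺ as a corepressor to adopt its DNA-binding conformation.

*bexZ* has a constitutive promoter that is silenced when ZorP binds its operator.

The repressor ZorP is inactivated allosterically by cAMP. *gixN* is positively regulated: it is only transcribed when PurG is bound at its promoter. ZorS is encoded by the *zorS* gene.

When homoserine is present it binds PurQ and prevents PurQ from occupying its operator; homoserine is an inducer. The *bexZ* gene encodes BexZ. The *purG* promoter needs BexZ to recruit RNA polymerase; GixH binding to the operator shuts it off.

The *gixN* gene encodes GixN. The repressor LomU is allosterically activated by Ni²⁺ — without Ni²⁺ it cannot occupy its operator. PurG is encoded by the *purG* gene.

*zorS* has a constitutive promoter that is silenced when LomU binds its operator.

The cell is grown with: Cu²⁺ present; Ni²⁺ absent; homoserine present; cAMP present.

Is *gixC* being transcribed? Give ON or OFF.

ON

Cu²⁺ is present, so GixH is active.
cAMP is present, so ZorP is inactive.
With no repressor bound, *bexZ* is transcribed.
So BexZ is produced and active.
With repressor GixH bound, *purG* is not transcribed.
So PurG is not produced.
Required activator PurG is absent, so *gixN* is not transcribed.
So GixN is not produced.
Ni²⁺ is absent, so LomU is inactive.
With no repressor bound, *zorS* is transcribed.
So ZorS is produced and active.
Homoserine is present, so PurQ is inactive.
No repressor is bound and ZorS is active, so *gixC* is transcribed.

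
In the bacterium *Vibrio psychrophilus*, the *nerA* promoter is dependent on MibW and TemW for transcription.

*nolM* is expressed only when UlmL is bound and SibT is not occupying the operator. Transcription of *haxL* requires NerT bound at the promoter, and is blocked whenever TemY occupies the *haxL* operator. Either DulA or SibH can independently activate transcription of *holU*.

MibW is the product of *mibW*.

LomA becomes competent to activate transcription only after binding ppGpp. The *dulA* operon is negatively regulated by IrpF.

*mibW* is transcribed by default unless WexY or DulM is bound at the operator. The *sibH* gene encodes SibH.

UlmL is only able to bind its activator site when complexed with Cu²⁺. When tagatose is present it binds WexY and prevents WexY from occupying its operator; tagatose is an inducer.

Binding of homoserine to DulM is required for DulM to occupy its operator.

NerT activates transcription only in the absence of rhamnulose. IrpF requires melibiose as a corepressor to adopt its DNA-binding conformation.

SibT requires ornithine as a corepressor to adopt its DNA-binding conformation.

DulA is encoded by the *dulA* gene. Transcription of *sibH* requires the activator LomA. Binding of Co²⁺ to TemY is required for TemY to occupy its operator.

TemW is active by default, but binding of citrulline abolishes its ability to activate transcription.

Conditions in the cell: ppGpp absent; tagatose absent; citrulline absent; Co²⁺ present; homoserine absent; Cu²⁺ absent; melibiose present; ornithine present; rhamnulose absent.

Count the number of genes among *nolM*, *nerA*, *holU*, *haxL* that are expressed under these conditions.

0

Cu²⁺ is absent, so UlmL is inactive.
Ornithine is present, so SibT is active.
With repressor SibT bound, *nolM* is not transcribed.
→ *nolM* is OFF.
Tagatose is absent, so WexY is active.
Homoserine is absent, so DulM is inactive.
With repressor WexY bound, *mibW* is not transcribed.
So MibW is not produced.
Citrulline is absent, so TemW is active.
Required activator MibW is absent, so *nerA* is not transcribed.
→ *nerA* is OFF.
Melibiose is present, so IrpF is active.
With repressor IrpF bound, *dulA* is not transcribed.
So DulA is not produced.
ppGpp is absent, so LomA is inactive.
Required activator LomA is absent, so *sibH* is not transcribed.
So SibH is not produced.
No activator is available at the *holU* promoter, so *holU* is not transcribed.
→ *holU* is OFF.
Rhamnulose is absent, so NerT is active.
Co²⁺ is present, so TemY is active.
With repressor TemY bound, *haxL* is not transcribed.
→ *haxL* is OFF.
0 of the 4 genes are transcribed.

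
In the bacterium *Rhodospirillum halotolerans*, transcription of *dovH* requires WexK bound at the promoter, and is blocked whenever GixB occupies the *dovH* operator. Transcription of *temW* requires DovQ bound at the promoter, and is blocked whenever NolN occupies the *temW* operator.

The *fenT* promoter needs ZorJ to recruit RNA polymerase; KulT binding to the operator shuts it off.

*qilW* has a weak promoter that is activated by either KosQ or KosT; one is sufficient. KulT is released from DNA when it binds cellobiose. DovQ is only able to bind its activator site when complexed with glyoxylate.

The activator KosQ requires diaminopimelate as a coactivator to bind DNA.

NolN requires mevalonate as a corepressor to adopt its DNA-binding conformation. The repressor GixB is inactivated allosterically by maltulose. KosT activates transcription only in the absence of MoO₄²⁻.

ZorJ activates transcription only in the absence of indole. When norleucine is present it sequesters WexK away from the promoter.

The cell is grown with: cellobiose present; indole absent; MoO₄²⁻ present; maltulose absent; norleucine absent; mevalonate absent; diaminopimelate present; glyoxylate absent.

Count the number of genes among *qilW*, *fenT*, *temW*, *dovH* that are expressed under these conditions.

2

Diaminopimelate is present, so KosQ is active.
MoO₄²⁻ is present, so KosT is inactive.
Activator KosQ is present, so *qilW* is transcribed.
→ *qilW* is ON.
Cellobiose is present, so KulT is inactive.
Indole is absent, so ZorJ is active.
No repressor is bound and ZorJ is active, so *fenT* is transcribed.
→ *fenT* is ON.
Glyoxylate is absent, so DovQ is inactive.
Mevalonate is absent, so NolN is inactive.
Required activator DovQ is absent, so *temW* is not transcribed.
→ *temW* is OFF.
Maltulose is absent, so GixB is active.
Norleucine is absent, so WexK is active.
With repressor GixB bound, *dovH* is not transcribed.
→ *dovH* is OFF.
2 of the 4 genes are transcribed.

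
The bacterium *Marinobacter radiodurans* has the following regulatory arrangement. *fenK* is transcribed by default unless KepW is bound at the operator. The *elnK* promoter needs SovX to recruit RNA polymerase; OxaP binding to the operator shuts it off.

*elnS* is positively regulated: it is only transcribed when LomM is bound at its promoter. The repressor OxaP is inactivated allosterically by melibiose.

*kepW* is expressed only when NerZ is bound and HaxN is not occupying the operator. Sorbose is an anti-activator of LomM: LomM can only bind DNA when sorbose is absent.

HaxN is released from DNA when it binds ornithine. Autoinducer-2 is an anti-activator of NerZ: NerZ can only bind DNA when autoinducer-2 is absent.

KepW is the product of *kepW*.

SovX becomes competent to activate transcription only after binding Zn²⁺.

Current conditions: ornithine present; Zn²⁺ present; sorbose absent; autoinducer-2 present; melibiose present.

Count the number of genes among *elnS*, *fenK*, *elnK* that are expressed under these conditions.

Sorbose is absent, so LomM is active.
No repressor is bound and LomM is active, so *elnS* is transcribed.
→ *elnS* is ON.
Autoinducer-2 is present, so NerZ is inactive.
Ornithine is present, so HaxN is inactive.
Required activator NerZ is absent, so *kepW* is not transcribed.
So KepW is not produced.
With no repressor bound, *fenK* is transcribed.
→ *fenK* is ON.
Melibiose is present, so OxaP is inactive.
Zn²⁺ is present, so SovX is active.
No repressor is bound and SovX is active, so *elnK* is transcribed.
→ *elnK* is ON.
3 of the 3 genes are transcribed.

3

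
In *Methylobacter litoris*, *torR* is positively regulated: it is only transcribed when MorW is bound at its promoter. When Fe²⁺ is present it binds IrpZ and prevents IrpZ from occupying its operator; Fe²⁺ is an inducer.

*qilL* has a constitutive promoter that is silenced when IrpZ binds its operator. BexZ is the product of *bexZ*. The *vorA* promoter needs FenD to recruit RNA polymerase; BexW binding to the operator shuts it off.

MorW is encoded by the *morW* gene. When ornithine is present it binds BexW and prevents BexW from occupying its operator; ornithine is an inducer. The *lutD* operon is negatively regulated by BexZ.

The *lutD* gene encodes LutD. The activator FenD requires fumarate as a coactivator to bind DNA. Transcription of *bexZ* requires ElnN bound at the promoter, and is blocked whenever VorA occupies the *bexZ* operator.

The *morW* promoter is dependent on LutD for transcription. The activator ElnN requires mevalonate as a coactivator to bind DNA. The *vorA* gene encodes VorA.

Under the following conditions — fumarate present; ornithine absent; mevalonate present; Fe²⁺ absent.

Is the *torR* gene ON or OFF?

Ornithine is absent, so BexW is active.
Fumarate is present, so FenD is active.
With repressor BexW bound, *vorA* is not transcribed.
So VorA is not produced.
Mevalonate is present, so ElnN is active.
No repressor is bound and ElnN is active, so *bexZ* is transcribed.
So BexZ is produced and active.
With repressor BexZ bound, *lutD* is not transcribed.
So LutD is not produced.
Required activator LutD is absent, so *morW* is not transcribed.
So MorW is not produced.
Required activator MorW is absent, so *torR* is not transcribed.

OFF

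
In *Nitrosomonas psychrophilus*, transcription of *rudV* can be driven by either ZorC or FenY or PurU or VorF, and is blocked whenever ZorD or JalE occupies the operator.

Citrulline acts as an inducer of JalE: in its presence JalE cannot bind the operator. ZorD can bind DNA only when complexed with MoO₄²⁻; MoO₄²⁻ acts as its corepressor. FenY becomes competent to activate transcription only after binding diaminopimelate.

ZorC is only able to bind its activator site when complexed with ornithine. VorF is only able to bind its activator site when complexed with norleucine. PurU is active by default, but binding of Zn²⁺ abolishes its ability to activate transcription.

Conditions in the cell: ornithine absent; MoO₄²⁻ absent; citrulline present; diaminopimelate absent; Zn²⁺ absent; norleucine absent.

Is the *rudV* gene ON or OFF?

ON

MoO₄²⁻ is absent, so ZorD is inactive.
Ornithine is absent, so ZorC is inactive.
Diaminopimelate is absent, so FenY is inactive.
Zn²⁺ is absent, so PurU is active.
Citrulline is present, so JalE is inactive.
Norleucine is absent, so VorF is inactive.
Activator PurU is present, so *rudV* is transcribed.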